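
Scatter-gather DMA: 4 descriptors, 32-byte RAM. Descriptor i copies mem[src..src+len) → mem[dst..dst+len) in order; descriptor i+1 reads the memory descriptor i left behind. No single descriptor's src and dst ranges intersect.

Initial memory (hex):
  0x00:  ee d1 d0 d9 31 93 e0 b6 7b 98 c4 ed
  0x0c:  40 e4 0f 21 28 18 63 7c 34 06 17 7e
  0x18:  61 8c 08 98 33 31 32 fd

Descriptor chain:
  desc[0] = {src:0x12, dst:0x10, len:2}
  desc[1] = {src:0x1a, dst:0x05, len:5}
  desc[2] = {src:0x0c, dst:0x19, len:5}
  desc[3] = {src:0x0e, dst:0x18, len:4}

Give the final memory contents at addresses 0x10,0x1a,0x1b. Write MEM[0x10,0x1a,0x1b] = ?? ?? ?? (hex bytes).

[0] 0x12->0x10 len=2 : 63 7c
[1] 0x1a->0x05 len=5 : 08 98 33 31 32
[2] 0x0c->0x19 len=5 : 40 e4 0f 21 63
[3] 0x0e->0x18 len=4 : 0f 21 63 7c
query mem[0x10]=0x63, mem[0x1a]=0x63, mem[0x1b]=0x7c

MEM[0x10,0x1a,0x1b] = 63 63 7c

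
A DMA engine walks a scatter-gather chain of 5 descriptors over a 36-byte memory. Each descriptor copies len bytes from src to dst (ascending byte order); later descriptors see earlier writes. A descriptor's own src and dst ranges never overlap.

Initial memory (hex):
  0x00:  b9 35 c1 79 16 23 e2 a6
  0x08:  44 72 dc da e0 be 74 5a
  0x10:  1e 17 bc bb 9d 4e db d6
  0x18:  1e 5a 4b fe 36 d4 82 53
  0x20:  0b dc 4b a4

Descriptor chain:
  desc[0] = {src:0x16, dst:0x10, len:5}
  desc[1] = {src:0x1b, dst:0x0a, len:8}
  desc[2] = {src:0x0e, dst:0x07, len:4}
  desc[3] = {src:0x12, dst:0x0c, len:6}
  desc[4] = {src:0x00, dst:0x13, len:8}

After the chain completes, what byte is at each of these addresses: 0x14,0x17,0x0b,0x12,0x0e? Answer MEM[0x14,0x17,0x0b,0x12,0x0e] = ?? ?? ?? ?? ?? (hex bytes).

MEM[0x14,0x17,0x0b,0x12,0x0e] = 35 16 36 1e 4b

#0 dst[0x10+5] := {0xdb,0xd6,0x1e,0x5a,0x4b}
#1 dst[0x0a+8] := {0xfe,0x36,0xd4,0x82,0x53,0x0b,0xdc,0x4b}
#2 dst[0x07+4] := {0x53,0x0b,0xdc,0x4b}
#3 dst[0x0c+6] := {0x1e,0x5a,0x4b,0x4e,0xdb,0xd6}
#4 dst[0x13+8] := {0xb9,0x35,0xc1,0x79,0x16,0x23,0xe2,0x53}
query mem[0x14]=0x35, mem[0x17]=0x16, mem[0x0b]=0x36, mem[0x12]=0x1e, mem[0x0e]=0x4b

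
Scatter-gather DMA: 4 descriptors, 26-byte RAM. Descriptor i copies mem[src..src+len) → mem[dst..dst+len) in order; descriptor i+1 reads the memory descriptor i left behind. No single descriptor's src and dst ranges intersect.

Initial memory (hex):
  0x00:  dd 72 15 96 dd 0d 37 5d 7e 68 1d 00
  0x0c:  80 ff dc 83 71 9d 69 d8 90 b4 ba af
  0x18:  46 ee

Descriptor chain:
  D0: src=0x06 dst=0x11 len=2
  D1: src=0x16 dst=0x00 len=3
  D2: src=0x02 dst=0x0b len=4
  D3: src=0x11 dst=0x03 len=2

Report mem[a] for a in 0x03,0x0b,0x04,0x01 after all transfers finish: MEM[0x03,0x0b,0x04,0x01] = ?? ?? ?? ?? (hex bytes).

MEM[0x03,0x0b,0x04,0x01] = 37 46 5d af

#0 dst[0x11+2] := {0x37,0x5d}
#1 dst[0x00+3] := {0xba,0xaf,0x46}
#2 dst[0x0b+4] := {0x46,0x96,0xdd,0x0d}
#3 dst[0x03+2] := {0x37,0x5d}
query mem[0x03]=0x37, mem[0x0b]=0x46, mem[0x04]=0x5d, mem[0x01]=0xaf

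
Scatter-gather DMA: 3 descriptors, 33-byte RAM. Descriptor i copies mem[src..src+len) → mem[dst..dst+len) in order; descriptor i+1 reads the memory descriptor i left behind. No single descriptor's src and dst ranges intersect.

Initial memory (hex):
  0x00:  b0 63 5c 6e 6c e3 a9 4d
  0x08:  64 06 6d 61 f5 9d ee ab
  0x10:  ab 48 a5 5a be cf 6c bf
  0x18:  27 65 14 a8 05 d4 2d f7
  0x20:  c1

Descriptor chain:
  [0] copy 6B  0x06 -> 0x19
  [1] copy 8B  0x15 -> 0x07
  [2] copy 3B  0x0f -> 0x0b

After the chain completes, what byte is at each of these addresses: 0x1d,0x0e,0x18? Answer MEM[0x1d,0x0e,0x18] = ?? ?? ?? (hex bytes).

MEM[0x1d,0x0e,0x18] = 6d 06 27

#0 dst[0x19+6] := {0xa9,0x4d,0x64,0x06,0x6d,0x61}
#1 dst[0x07+8] := {0xcf,0x6c,0xbf,0x27,0xa9,0x4d,0x64,0x06}
#2 dst[0x0b+3] := {0xab,0xab,0x48}
query mem[0x1d]=0x6d, mem[0x0e]=0x06, mem[0x18]=0x27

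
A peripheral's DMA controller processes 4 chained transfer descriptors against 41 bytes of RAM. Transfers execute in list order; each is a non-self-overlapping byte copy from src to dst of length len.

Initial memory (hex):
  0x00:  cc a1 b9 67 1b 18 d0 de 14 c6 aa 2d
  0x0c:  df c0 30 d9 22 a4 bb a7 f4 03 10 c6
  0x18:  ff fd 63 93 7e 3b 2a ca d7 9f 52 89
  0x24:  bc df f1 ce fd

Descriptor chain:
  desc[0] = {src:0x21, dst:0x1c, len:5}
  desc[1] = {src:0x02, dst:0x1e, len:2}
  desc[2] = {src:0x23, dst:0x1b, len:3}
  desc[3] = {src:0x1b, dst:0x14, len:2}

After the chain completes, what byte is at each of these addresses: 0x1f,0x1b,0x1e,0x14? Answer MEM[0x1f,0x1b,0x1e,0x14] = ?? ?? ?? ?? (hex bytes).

#0 dst[0x1c+5] := {0x9f,0x52,0x89,0xbc,0xdf}
#1 dst[0x1e+2] := {0xb9,0x67}
#2 dst[0x1b+3] := {0x89,0xbc,0xdf}
#3 dst[0x14+2] := {0x89,0xbc}
query mem[0x1f]=0x67, mem[0x1b]=0x89, mem[0x1e]=0xb9, mem[0x14]=0x89

MEM[0x1f,0x1b,0x1e,0x14] = 67 89 b9 89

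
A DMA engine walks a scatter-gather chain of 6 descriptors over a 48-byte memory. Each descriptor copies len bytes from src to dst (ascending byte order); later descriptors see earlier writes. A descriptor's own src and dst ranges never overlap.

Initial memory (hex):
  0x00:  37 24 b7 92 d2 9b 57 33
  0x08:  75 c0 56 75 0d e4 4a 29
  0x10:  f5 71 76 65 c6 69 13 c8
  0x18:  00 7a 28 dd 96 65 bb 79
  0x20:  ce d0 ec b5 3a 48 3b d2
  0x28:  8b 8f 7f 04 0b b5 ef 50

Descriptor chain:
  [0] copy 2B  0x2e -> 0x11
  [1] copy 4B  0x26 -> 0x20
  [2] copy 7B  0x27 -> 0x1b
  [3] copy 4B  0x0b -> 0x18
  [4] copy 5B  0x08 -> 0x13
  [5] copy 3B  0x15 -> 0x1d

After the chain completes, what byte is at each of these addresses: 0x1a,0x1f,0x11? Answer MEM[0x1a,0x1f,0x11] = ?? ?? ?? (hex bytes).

#0 dst[0x11+2] := {0xef,0x50}
#1 dst[0x20+4] := {0x3b,0xd2,0x8b,0x8f}
#2 dst[0x1b+7] := {0xd2,0x8b,0x8f,0x7f,0x04,0x0b,0xb5}
#3 dst[0x18+4] := {0x75,0x0d,0xe4,0x4a}
#4 dst[0x13+5] := {0x75,0xc0,0x56,0x75,0x0d}
#5 dst[0x1d+3] := {0x56,0x75,0x0d}
query mem[0x1a]=0xe4, mem[0x1f]=0x0d, mem[0x11]=0xef

MEM[0x1a,0x1f,0x11] = e4 0d ef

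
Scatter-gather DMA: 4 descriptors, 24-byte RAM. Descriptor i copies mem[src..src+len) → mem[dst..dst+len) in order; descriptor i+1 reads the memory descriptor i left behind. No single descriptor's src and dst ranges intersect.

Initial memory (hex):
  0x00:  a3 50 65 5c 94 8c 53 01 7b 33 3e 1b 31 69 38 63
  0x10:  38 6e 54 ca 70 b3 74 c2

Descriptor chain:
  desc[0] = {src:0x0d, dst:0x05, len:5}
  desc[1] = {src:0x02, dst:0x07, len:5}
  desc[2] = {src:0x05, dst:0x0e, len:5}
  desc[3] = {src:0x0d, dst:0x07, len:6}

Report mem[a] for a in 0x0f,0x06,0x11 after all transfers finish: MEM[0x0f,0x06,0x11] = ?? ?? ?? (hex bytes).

MEM[0x0f,0x06,0x11] = 38 38 5c

#0 dst[0x05+5] := {0x69,0x38,0x63,0x38,0x6e}
#1 dst[0x07+5] := {0x65,0x5c,0x94,0x69,0x38}
#2 dst[0x0e+5] := {0x69,0x38,0x65,0x5c,0x94}
#3 dst[0x07+6] := {0x69,0x69,0x38,0x65,0x5c,0x94}
query mem[0x0f]=0x38, mem[0x06]=0x38, mem[0x11]=0x5c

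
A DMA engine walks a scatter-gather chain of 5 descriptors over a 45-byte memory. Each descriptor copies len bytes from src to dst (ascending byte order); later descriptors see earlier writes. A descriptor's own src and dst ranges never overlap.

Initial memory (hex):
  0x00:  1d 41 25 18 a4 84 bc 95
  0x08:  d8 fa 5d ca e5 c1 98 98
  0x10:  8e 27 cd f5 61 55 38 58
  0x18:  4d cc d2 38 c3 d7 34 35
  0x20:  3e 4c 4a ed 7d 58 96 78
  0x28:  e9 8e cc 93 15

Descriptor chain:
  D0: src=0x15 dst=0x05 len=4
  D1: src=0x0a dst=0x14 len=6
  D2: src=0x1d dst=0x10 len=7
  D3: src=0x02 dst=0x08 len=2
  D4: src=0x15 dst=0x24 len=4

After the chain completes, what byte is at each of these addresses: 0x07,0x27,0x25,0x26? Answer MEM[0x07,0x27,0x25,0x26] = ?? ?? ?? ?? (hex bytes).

[0] 0x15->0x05 len=4 : 55 38 58 4d
[1] 0x0a->0x14 len=6 : 5d ca e5 c1 98 98
[2] 0x1d->0x10 len=7 : d7 34 35 3e 4c 4a ed
[3] 0x02->0x08 len=2 : 25 18
[4] 0x15->0x24 len=4 : 4a ed c1 98
query mem[0x07]=0x58, mem[0x27]=0x98, mem[0x25]=0xed, mem[0x26]=0xc1

MEM[0x07,0x27,0x25,0x26] = 58 98 ed c1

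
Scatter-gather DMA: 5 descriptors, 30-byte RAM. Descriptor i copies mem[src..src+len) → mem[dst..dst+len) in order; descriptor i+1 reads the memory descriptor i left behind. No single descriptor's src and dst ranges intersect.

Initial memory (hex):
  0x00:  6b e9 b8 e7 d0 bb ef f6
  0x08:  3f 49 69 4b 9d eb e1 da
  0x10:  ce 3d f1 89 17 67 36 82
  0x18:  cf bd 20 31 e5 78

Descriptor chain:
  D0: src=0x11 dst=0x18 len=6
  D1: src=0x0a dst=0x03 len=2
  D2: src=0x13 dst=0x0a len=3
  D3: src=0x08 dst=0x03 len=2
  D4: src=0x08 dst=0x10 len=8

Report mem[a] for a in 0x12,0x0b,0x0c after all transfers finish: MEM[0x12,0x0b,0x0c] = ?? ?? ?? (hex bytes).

[0] 0x11->0x18 len=6 : 3d f1 89 17 67 36
[1] 0x0a->0x03 len=2 : 69 4b
[2] 0x13->0x0a len=3 : 89 17 67
[3] 0x08->0x03 len=2 : 3f 49
[4] 0x08->0x10 len=8 : 3f 49 89 17 67 eb e1 da
query mem[0x12]=0x89, mem[0x0b]=0x17, mem[0x0c]=0x67

MEM[0x12,0x0b,0x0c] = 89 17 67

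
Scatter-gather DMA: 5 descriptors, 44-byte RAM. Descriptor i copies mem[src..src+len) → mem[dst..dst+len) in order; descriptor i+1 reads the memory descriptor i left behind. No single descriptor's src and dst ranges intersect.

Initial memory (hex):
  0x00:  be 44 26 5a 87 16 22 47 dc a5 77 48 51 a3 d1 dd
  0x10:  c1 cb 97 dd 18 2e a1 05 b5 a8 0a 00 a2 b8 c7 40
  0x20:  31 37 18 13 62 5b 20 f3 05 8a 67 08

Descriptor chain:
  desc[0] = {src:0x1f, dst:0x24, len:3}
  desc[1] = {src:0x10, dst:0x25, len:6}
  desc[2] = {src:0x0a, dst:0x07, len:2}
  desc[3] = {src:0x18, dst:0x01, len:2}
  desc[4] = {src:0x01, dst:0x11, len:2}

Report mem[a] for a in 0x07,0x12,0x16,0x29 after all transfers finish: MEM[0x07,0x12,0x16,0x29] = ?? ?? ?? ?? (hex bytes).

MEM[0x07,0x12,0x16,0x29] = 77 a8 a1 18

#0 dst[0x24+3] := {0x40,0x31,0x37}
#1 dst[0x25+6] := {0xc1,0xcb,0x97,0xdd,0x18,0x2e}
#2 dst[0x07+2] := {0x77,0x48}
#3 dst[0x01+2] := {0xb5,0xa8}
#4 dst[0x11+2] := {0xb5,0xa8}
query mem[0x07]=0x77, mem[0x12]=0xa8, mem[0x16]=0xa1, mem[0x29]=0x18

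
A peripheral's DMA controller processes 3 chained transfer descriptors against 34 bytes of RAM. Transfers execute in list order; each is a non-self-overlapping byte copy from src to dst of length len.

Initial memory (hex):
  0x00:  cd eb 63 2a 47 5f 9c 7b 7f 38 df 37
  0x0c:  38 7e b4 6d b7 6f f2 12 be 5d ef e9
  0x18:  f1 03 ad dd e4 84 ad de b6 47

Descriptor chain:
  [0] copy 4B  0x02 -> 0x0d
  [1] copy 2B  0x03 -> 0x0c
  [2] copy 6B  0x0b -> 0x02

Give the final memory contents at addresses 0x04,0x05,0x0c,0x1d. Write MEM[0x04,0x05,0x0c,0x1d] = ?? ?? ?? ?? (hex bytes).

[0] 0x02->0x0d len=4 : 63 2a 47 5f
[1] 0x03->0x0c len=2 : 2a 47
[2] 0x0b->0x02 len=6 : 37 2a 47 2a 47 5f
query mem[0x04]=0x47, mem[0x05]=0x2a, mem[0x0c]=0x2a, mem[0x1d]=0x84

MEM[0x04,0x05,0x0c,0x1d] = 47 2a 2a 84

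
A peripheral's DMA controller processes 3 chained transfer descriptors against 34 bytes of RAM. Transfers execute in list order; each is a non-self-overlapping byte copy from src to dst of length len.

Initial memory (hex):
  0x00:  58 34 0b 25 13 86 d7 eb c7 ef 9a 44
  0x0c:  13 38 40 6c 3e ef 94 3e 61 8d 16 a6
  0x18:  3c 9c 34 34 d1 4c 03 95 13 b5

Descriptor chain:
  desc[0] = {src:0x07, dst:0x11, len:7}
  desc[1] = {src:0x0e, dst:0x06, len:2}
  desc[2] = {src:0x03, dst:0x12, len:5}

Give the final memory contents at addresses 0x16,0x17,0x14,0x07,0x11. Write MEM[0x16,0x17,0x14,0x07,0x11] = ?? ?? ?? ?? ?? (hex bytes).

  after D0: wrote 7B at 0x11 = ebc7ef9a441338
  after D1: wrote 2B at 0x06 = 406c
  after D2: wrote 5B at 0x12 = 251386406c
query mem[0x16]=0x6c, mem[0x17]=0x38, mem[0x14]=0x86, mem[0x07]=0x6c, mem[0x11]=0xeb

MEM[0x16,0x17,0x14,0x07,0x11] = 6c 38 86 6c eb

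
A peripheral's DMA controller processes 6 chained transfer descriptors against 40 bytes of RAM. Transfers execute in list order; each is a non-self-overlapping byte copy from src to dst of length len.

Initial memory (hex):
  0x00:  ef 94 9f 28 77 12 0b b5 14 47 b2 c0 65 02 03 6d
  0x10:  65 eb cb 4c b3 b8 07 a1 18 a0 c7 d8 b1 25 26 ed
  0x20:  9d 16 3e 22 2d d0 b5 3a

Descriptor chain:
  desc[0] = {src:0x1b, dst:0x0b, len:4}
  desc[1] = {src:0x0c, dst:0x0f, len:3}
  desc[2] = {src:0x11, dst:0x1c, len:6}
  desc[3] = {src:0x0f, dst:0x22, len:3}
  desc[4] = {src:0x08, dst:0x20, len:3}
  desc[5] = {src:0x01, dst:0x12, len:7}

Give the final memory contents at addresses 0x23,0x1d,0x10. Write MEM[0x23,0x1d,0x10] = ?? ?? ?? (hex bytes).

D0: mem[0x0b..0x0e] <- [d8 b1 25 26]
D1: mem[0x0f..0x11] <- [b1 25 26]
D2: mem[0x1c..0x21] <- [26 cb 4c b3 b8 07]
D3: mem[0x22..0x24] <- [b1 25 26]
D4: mem[0x20..0x22] <- [14 47 b2]
D5: mem[0x12..0x18] <- [94 9f 28 77 12 0b b5]
query mem[0x23]=0x25, mem[0x1d]=0xcb, mem[0x10]=0x25

MEM[0x23,0x1d,0x10] = 25 cb 25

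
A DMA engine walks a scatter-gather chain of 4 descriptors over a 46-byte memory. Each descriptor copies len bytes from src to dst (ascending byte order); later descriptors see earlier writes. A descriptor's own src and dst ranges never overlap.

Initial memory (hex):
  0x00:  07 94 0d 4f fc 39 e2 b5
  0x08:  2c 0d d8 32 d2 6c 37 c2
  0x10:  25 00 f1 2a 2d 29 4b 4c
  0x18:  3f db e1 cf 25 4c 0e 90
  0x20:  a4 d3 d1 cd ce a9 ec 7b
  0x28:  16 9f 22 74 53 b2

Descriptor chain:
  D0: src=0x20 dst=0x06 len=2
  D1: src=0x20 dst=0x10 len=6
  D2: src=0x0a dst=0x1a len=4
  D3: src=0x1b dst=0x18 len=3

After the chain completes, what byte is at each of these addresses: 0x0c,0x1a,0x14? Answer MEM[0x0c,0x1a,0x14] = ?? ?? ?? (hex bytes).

D0: mem[0x06..0x07] <- [a4 d3]
D1: mem[0x10..0x15] <- [a4 d3 d1 cd ce a9]
D2: mem[0x1a..0x1d] <- [d8 32 d2 6c]
D3: mem[0x18..0x1a] <- [32 d2 6c]
query mem[0x0c]=0xd2, mem[0x1a]=0x6c, mem[0x14]=0xce

MEM[0x0c,0x1a,0x14] = d2 6c ce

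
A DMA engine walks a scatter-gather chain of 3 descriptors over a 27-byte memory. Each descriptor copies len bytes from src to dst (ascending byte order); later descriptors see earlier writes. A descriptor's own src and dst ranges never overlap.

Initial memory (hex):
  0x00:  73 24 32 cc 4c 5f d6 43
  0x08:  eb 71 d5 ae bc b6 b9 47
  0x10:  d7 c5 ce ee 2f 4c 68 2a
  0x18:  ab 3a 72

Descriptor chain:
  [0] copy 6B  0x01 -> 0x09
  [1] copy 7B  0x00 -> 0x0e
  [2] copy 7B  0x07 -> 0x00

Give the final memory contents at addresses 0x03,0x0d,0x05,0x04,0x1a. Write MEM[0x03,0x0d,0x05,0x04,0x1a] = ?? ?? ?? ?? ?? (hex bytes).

  after D0: wrote 6B at 0x09 = 2432cc4c5fd6
  after D1: wrote 7B at 0x0e = 732432cc4c5fd6
  after D2: wrote 7B at 0x00 = 43eb2432cc4c5f
query mem[0x03]=0x32, mem[0x0d]=0x5f, mem[0x05]=0x4c, mem[0x04]=0xcc, mem[0x1a]=0x72

MEM[0x03,0x0d,0x05,0x04,0x1a] = 32 5f 4c cc 72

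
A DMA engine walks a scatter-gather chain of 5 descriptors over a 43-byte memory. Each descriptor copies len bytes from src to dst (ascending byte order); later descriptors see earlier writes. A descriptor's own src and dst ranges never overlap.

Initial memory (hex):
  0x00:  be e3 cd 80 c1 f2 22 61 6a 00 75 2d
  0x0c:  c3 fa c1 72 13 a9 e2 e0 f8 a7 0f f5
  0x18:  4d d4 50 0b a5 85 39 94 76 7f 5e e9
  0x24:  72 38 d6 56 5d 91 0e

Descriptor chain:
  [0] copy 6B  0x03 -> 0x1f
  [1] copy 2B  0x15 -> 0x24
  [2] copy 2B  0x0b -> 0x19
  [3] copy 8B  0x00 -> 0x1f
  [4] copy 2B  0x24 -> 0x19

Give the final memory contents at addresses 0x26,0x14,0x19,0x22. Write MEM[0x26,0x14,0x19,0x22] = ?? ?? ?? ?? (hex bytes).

D0: mem[0x1f..0x24] <- [80 c1 f2 22 61 6a]
D1: mem[0x24..0x25] <- [a7 0f]
D2: mem[0x19..0x1a] <- [2d c3]
D3: mem[0x1f..0x26] <- [be e3 cd 80 c1 f2 22 61]
D4: mem[0x19..0x1a] <- [f2 22]
query mem[0x26]=0x61, mem[0x14]=0xf8, mem[0x19]=0xf2, mem[0x22]=0x80

MEM[0x26,0x14,0x19,0x22] = 61 f8 f2 80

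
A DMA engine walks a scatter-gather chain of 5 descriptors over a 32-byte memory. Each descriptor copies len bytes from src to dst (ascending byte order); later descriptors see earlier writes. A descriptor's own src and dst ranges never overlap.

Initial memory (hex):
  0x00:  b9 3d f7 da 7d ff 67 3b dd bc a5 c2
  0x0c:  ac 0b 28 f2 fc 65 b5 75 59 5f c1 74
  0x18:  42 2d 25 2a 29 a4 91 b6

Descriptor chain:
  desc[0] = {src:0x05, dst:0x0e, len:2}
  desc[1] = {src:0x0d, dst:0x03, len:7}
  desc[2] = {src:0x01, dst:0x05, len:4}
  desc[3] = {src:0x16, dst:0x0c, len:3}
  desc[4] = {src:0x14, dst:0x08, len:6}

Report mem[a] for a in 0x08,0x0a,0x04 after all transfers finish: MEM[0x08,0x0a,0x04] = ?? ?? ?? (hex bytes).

#0 dst[0x0e+2] := {0xff,0x67}
#1 dst[0x03+7] := {0x0b,0xff,0x67,0xfc,0x65,0xb5,0x75}
#2 dst[0x05+4] := {0x3d,0xf7,0x0b,0xff}
#3 dst[0x0c+3] := {0xc1,0x74,0x42}
#4 dst[0x08+6] := {0x59,0x5f,0xc1,0x74,0x42,0x2d}
query mem[0x08]=0x59, mem[0x0a]=0xc1, mem[0x04]=0xff

MEM[0x08,0x0a,0x04] = 59 c1 ff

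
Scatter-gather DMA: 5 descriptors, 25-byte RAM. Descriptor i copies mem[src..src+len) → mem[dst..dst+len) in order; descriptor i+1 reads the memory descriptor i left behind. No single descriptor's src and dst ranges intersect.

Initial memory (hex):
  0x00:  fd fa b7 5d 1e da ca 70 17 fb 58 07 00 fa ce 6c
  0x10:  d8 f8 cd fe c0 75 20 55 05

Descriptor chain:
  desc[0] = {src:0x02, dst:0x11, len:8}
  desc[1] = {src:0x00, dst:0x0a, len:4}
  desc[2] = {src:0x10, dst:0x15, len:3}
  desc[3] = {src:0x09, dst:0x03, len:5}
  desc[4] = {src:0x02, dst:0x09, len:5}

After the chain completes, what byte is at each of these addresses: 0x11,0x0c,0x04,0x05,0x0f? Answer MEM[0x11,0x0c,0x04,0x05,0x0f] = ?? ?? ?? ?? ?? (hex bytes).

MEM[0x11,0x0c,0x04,0x05,0x0f] = b7 fa fd fa 6c

#0 dst[0x11+8] := {0xb7,0x5d,0x1e,0xda,0xca,0x70,0x17,0xfb}
#1 dst[0x0a+4] := {0xfd,0xfa,0xb7,0x5d}
#2 dst[0x15+3] := {0xd8,0xb7,0x5d}
#3 dst[0x03+5] := {0xfb,0xfd,0xfa,0xb7,0x5d}
#4 dst[0x09+5] := {0xb7,0xfb,0xfd,0xfa,0xb7}
query mem[0x11]=0xb7, mem[0x0c]=0xfa, mem[0x04]=0xfd, mem[0x05]=0xfa, mem[0x0f]=0x6c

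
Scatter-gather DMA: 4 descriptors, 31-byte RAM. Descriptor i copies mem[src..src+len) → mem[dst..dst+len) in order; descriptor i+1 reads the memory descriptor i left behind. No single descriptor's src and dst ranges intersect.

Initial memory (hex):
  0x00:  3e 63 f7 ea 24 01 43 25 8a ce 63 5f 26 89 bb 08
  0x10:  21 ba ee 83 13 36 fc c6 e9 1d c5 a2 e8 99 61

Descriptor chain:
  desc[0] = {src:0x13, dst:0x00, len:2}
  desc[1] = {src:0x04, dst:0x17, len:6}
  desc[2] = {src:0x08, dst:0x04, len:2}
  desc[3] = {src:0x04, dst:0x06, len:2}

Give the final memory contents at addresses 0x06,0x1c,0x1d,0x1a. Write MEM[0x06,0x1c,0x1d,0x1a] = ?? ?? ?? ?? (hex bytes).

MEM[0x06,0x1c,0x1d,0x1a] = 8a ce 99 25

[0] 0x13->0x00 len=2 : 83 13
[1] 0x04->0x17 len=6 : 24 01 43 25 8a ce
[2] 0x08->0x04 len=2 : 8a ce
[3] 0x04->0x06 len=2 : 8a ce
query mem[0x06]=0x8a, mem[0x1c]=0xce, mem[0x1d]=0x99, mem[0x1a]=0x25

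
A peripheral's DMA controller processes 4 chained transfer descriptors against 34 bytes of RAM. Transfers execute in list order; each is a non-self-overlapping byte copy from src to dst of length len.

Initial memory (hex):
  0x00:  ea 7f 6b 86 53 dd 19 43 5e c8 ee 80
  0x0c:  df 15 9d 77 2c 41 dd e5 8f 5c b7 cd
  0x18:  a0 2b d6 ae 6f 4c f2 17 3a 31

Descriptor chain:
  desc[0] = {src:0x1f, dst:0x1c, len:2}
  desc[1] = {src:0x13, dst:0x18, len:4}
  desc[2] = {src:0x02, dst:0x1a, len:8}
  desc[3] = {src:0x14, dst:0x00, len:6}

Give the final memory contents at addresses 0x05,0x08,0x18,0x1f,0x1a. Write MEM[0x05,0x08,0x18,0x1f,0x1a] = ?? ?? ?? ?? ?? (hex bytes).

[0] 0x1f->0x1c len=2 : 17 3a
[1] 0x13->0x18 len=4 : e5 8f 5c b7
[2] 0x02->0x1a len=8 : 6b 86 53 dd 19 43 5e c8
[3] 0x14->0x00 len=6 : 8f 5c b7 cd e5 8f
query mem[0x05]=0x8f, mem[0x08]=0x5e, mem[0x18]=0xe5, mem[0x1f]=0x43, mem[0x1a]=0x6b

MEM[0x05,0x08,0x18,0x1f,0x1a] = 8f 5e e5 43 6b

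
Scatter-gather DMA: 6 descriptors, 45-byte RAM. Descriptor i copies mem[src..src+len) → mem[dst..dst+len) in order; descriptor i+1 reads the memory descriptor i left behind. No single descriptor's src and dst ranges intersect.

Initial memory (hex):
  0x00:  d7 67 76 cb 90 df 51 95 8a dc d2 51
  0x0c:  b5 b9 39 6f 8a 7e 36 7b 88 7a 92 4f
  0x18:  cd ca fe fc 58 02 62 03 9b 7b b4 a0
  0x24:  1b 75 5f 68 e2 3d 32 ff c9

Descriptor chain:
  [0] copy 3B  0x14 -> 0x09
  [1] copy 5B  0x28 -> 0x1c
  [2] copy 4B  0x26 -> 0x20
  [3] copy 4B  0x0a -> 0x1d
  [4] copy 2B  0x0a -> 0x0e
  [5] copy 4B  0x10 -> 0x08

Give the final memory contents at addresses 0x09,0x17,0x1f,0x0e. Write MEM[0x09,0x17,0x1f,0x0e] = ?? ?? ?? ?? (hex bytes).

MEM[0x09,0x17,0x1f,0x0e] = 7e 4f b5 7a

[0] 0x14->0x09 len=3 : 88 7a 92
[1] 0x28->0x1c len=5 : e2 3d 32 ff c9
[2] 0x26->0x20 len=4 : 5f 68 e2 3d
[3] 0x0a->0x1d len=4 : 7a 92 b5 b9
[4] 0x0a->0x0e len=2 : 7a 92
[5] 0x10->0x08 len=4 : 8a 7e 36 7b
query mem[0x09]=0x7e, mem[0x17]=0x4f, mem[0x1f]=0xb5, mem[0x0e]=0x7a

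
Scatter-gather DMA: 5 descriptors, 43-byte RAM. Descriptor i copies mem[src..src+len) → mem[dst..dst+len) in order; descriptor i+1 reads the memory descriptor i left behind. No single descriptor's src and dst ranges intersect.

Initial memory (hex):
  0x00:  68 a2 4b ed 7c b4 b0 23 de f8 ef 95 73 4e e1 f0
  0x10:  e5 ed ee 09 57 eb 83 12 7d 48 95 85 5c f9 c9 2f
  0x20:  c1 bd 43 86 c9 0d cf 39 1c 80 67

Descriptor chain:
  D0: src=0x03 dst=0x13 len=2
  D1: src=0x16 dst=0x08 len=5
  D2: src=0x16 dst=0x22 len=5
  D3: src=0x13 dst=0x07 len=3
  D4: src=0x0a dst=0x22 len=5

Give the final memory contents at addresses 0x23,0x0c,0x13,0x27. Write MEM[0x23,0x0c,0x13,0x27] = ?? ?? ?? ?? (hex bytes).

MEM[0x23,0x0c,0x13,0x27] = 48 95 ed 39

D0: mem[0x13..0x14] <- [ed 7c]
D1: mem[0x08..0x0c] <- [83 12 7d 48 95]
D2: mem[0x22..0x26] <- [83 12 7d 48 95]
D3: mem[0x07..0x09] <- [ed 7c eb]
D4: mem[0x22..0x26] <- [7d 48 95 4e e1]
query mem[0x23]=0x48, mem[0x0c]=0x95, mem[0x13]=0xed, mem[0x27]=0x39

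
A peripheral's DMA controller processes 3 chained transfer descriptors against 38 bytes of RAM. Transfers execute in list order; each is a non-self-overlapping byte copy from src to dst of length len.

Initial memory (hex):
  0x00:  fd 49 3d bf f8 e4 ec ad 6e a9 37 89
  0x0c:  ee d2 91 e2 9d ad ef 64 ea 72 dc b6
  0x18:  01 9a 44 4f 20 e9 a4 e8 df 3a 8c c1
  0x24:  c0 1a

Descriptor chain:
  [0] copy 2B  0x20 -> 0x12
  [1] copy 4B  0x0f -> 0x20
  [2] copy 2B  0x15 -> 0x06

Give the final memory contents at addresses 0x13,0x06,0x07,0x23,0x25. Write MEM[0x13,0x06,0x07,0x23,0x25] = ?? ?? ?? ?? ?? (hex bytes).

MEM[0x13,0x06,0x07,0x23,0x25] = 3a 72 dc df 1a

[0] 0x20->0x12 len=2 : df 3a
[1] 0x0f->0x20 len=4 : e2 9d ad df
[2] 0x15->0x06 len=2 : 72 dc
query mem[0x13]=0x3a, mem[0x06]=0x72, mem[0x07]=0xdc, mem[0x23]=0xdf, mem[0x25]=0x1a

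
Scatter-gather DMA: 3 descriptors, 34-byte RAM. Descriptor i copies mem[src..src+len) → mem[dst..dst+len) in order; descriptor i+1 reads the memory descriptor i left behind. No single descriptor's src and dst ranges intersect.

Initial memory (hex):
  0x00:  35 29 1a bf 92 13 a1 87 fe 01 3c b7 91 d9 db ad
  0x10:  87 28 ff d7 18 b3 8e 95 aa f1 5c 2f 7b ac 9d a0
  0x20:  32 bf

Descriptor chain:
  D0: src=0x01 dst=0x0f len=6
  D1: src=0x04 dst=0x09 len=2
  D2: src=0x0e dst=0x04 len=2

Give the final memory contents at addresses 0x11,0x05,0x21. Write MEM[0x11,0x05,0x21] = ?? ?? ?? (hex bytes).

D0: mem[0x0f..0x14] <- [29 1a bf 92 13 a1]
D1: mem[0x09..0x0a] <- [92 13]
D2: mem[0x04..0x05] <- [db 29]
query mem[0x11]=0xbf, mem[0x05]=0x29, mem[0x21]=0xbf

MEM[0x11,0x05,0x21] = bf 29 bf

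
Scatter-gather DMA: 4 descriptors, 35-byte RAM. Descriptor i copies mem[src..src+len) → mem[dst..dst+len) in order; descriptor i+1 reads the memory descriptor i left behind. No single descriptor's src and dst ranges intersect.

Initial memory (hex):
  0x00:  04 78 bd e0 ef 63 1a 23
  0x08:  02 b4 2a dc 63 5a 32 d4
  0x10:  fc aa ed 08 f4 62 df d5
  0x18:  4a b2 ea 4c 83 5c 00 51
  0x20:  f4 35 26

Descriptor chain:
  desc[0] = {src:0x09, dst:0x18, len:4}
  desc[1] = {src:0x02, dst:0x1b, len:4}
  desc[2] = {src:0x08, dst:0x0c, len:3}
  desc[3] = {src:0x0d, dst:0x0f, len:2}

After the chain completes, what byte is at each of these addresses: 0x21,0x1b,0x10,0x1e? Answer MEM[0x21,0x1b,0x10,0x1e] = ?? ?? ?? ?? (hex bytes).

MEM[0x21,0x1b,0x10,0x1e] = 35 bd 2a 63

[0] 0x09->0x18 len=4 : b4 2a dc 63
[1] 0x02->0x1b len=4 : bd e0 ef 63
[2] 0x08->0x0c len=3 : 02 b4 2a
[3] 0x0d->0x0f len=2 : b4 2a
query mem[0x21]=0x35, mem[0x1b]=0xbd, mem[0x10]=0x2a, mem[0x1e]=0x63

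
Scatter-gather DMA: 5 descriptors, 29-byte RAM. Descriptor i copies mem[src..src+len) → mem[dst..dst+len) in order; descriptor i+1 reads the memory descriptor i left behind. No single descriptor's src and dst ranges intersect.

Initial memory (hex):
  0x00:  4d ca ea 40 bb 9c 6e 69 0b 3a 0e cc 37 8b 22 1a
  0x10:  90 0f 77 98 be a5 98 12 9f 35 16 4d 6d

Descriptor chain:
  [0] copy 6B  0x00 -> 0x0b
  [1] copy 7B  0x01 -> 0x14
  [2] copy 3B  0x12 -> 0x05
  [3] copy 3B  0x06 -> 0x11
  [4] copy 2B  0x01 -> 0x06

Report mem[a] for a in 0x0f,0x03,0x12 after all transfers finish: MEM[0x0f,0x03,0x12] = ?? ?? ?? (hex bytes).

MEM[0x0f,0x03,0x12] = bb 40 ca

#0 dst[0x0b+6] := {0x4d,0xca,0xea,0x40,0xbb,0x9c}
#1 dst[0x14+7] := {0xca,0xea,0x40,0xbb,0x9c,0x6e,0x69}
#2 dst[0x05+3] := {0x77,0x98,0xca}
#3 dst[0x11+3] := {0x98,0xca,0x0b}
#4 dst[0x06+2] := {0xca,0xea}
query mem[0x0f]=0xbb, mem[0x03]=0x40, mem[0x12]=0xca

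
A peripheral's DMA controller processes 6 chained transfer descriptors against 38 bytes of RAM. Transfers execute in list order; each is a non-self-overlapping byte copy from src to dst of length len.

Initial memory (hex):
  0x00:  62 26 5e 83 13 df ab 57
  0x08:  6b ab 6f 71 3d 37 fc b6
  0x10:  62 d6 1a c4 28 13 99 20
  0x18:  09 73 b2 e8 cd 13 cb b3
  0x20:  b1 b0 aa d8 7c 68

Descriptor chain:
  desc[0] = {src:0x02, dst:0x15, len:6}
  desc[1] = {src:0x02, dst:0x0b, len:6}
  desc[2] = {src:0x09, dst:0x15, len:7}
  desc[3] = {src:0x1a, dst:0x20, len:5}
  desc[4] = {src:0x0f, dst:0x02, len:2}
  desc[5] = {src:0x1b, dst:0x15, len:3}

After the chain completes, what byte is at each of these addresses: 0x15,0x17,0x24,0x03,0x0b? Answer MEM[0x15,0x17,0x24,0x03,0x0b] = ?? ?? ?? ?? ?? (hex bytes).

#0 dst[0x15+6] := {0x5e,0x83,0x13,0xdf,0xab,0x57}
#1 dst[0x0b+6] := {0x5e,0x83,0x13,0xdf,0xab,0x57}
#2 dst[0x15+7] := {0xab,0x6f,0x5e,0x83,0x13,0xdf,0xab}
#3 dst[0x20+5] := {0xdf,0xab,0xcd,0x13,0xcb}
#4 dst[0x02+2] := {0xab,0x57}
#5 dst[0x15+3] := {0xab,0xcd,0x13}
query mem[0x15]=0xab, mem[0x17]=0x13, mem[0x24]=0xcb, mem[0x03]=0x57, mem[0x0b]=0x5e

MEM[0x15,0x17,0x24,0x03,0x0b] = ab 13 cb 57 5e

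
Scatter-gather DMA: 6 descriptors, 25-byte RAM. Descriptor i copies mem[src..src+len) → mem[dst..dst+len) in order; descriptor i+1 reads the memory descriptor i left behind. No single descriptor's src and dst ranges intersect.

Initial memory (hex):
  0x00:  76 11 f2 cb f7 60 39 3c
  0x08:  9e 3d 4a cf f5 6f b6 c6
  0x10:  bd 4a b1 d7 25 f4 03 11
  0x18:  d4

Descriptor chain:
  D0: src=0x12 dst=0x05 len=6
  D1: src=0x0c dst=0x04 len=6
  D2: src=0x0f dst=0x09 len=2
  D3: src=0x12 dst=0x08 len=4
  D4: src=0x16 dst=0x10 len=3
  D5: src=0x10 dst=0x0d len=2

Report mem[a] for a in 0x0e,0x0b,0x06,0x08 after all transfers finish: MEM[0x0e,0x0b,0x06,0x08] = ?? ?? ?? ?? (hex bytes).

#0 dst[0x05+6] := {0xb1,0xd7,0x25,0xf4,0x03,0x11}
#1 dst[0x04+6] := {0xf5,0x6f,0xb6,0xc6,0xbd,0x4a}
#2 dst[0x09+2] := {0xc6,0xbd}
#3 dst[0x08+4] := {0xb1,0xd7,0x25,0xf4}
#4 dst[0x10+3] := {0x03,0x11,0xd4}
#5 dst[0x0d+2] := {0x03,0x11}
query mem[0x0e]=0x11, mem[0x0b]=0xf4, mem[0x06]=0xb6, mem[0x08]=0xb1

MEM[0x0e,0x0b,0x06,0x08] = 11 f4 b6 b1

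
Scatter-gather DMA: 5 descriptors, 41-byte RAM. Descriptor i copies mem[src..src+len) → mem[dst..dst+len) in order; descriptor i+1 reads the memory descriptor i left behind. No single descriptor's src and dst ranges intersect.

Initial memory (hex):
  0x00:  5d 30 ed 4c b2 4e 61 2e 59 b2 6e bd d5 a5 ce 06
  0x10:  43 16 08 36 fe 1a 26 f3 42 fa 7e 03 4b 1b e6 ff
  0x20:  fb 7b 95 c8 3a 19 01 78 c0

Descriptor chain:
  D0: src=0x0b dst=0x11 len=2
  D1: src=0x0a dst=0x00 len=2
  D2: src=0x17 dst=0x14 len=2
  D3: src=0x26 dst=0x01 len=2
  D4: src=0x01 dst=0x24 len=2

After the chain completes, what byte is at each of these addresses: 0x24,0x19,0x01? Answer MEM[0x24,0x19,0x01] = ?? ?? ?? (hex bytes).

[0] 0x0b->0x11 len=2 : bd d5
[1] 0x0a->0x00 len=2 : 6e bd
[2] 0x17->0x14 len=2 : f3 42
[3] 0x26->0x01 len=2 : 01 78
[4] 0x01->0x24 len=2 : 01 78
query mem[0x24]=0x01, mem[0x19]=0xfa, mem[0x01]=0x01

MEM[0x24,0x19,0x01] = 01 fa 01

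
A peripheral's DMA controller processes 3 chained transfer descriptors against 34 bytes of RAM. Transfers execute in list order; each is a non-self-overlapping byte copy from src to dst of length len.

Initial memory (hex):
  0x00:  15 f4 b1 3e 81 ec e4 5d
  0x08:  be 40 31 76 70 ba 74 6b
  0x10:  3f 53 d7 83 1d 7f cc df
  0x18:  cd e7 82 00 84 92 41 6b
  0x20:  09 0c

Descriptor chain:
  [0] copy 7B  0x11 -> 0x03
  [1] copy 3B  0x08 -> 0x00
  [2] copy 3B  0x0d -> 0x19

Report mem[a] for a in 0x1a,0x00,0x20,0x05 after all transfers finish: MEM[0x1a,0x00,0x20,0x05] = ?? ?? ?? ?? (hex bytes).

D0: mem[0x03..0x09] <- [53 d7 83 1d 7f cc df]
D1: mem[0x00..0x02] <- [cc df 31]
D2: mem[0x19..0x1b] <- [ba 74 6b]
query mem[0x1a]=0x74, mem[0x00]=0xcc, mem[0x20]=0x09, mem[0x05]=0x83

MEM[0x1a,0x00,0x20,0x05] = 74 cc 09 83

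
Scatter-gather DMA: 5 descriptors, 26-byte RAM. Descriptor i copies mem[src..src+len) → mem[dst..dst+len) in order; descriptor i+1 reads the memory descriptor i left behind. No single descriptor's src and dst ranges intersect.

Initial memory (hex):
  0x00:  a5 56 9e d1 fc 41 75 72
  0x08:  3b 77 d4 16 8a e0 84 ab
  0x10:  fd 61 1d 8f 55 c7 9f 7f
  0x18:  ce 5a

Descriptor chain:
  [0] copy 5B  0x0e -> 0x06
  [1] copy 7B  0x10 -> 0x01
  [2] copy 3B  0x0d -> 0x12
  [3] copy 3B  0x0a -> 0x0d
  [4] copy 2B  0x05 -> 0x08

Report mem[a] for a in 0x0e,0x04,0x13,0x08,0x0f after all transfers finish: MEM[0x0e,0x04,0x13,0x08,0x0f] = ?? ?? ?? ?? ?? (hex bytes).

MEM[0x0e,0x04,0x13,0x08,0x0f] = 16 8f 84 55 8a

[0] 0x0e->0x06 len=5 : 84 ab fd 61 1d
[1] 0x10->0x01 len=7 : fd 61 1d 8f 55 c7 9f
[2] 0x0d->0x12 len=3 : e0 84 ab
[3] 0x0a->0x0d len=3 : 1d 16 8a
[4] 0x05->0x08 len=2 : 55 c7
query mem[0x0e]=0x16, mem[0x04]=0x8f, mem[0x13]=0x84, mem[0x08]=0x55, mem[0x0f]=0x8a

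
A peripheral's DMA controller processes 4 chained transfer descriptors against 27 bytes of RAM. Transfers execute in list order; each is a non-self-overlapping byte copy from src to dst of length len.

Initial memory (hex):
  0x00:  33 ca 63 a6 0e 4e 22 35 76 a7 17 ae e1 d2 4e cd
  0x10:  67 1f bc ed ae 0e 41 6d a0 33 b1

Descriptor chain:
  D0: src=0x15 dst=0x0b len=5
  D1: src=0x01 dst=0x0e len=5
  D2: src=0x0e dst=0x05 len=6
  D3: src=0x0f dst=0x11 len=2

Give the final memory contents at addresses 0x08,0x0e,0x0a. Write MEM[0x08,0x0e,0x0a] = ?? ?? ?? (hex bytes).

MEM[0x08,0x0e,0x0a] = 0e ca ed

[0] 0x15->0x0b len=5 : 0e 41 6d a0 33
[1] 0x01->0x0e len=5 : ca 63 a6 0e 4e
[2] 0x0e->0x05 len=6 : ca 63 a6 0e 4e ed
[3] 0x0f->0x11 len=2 : 63 a6
query mem[0x08]=0x0e, mem[0x0e]=0xca, mem[0x0a]=0xed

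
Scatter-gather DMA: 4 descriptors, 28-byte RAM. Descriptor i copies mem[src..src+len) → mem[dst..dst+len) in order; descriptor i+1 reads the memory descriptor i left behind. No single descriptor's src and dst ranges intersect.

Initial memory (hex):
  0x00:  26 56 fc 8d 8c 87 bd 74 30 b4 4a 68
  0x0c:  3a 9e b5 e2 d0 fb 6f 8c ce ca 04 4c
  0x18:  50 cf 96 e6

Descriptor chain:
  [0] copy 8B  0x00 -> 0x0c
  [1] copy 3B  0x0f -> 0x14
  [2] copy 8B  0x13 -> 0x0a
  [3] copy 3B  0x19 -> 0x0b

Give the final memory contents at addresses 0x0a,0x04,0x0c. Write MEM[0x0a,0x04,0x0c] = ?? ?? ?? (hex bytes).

MEM[0x0a,0x04,0x0c] = 74 8c 96

  after D0: wrote 8B at 0x0c = 2656fc8d8c87bd74
  after D1: wrote 3B at 0x14 = 8d8c87
  after D2: wrote 8B at 0x0a = 748d8c874c50cf96
  after D3: wrote 3B at 0x0b = cf96e6
query mem[0x0a]=0x74, mem[0x04]=0x8c, mem[0x0c]=0x96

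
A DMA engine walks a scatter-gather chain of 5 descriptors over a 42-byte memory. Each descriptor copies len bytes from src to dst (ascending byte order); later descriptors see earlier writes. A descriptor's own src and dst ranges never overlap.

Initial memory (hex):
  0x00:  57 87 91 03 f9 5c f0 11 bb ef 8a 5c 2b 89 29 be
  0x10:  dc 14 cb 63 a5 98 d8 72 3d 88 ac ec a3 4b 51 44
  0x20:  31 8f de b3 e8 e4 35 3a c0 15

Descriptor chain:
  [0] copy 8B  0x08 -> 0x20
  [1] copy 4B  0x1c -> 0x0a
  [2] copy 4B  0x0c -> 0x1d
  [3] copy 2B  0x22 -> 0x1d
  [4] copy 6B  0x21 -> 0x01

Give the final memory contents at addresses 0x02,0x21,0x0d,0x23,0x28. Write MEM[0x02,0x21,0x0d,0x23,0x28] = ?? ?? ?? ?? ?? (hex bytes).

#0 dst[0x20+8] := {0xbb,0xef,0x8a,0x5c,0x2b,0x89,0x29,0xbe}
#1 dst[0x0a+4] := {0xa3,0x4b,0x51,0x44}
#2 dst[0x1d+4] := {0x51,0x44,0x29,0xbe}
#3 dst[0x1d+2] := {0x8a,0x5c}
#4 dst[0x01+6] := {0xef,0x8a,0x5c,0x2b,0x89,0x29}
query mem[0x02]=0x8a, mem[0x21]=0xef, mem[0x0d]=0x44, mem[0x23]=0x5c, mem[0x28]=0xc0

MEM[0x02,0x21,0x0d,0x23,0x28] = 8a ef 44 5c c0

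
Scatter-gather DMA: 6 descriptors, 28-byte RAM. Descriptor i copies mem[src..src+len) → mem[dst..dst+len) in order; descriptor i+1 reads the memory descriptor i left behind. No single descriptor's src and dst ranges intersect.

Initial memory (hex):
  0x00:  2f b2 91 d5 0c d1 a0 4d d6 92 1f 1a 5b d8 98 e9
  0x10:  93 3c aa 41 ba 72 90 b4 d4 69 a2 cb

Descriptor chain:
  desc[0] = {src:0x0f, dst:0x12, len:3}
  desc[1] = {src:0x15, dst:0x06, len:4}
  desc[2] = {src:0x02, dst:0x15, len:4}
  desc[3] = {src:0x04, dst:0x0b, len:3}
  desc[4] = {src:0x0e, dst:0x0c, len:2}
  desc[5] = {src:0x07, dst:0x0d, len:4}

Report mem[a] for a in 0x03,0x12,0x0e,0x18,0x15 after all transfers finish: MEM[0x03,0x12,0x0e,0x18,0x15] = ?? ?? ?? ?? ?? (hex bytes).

#0 dst[0x12+3] := {0xe9,0x93,0x3c}
#1 dst[0x06+4] := {0x72,0x90,0xb4,0xd4}
#2 dst[0x15+4] := {0x91,0xd5,0x0c,0xd1}
#3 dst[0x0b+3] := {0x0c,0xd1,0x72}
#4 dst[0x0c+2] := {0x98,0xe9}
#5 dst[0x0d+4] := {0x90,0xb4,0xd4,0x1f}
query mem[0x03]=0xd5, mem[0x12]=0xe9, mem[0x0e]=0xb4, mem[0x18]=0xd1, mem[0x15]=0x91

MEM[0x03,0x12,0x0e,0x18,0x15] = d5 e9 b4 d1 91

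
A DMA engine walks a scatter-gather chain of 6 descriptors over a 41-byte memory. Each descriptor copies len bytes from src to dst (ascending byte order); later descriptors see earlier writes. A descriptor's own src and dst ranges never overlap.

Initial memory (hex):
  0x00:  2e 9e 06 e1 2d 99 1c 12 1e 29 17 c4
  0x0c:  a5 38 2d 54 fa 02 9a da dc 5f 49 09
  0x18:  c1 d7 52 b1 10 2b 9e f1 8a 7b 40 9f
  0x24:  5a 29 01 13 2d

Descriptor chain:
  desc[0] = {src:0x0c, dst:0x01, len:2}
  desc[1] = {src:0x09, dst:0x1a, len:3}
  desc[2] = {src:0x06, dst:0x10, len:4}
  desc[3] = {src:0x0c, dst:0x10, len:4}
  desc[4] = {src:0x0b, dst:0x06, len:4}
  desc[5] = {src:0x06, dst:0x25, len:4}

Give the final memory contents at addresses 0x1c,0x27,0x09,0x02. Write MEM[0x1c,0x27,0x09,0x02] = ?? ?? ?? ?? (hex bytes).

D0: mem[0x01..0x02] <- [a5 38]
D1: mem[0x1a..0x1c] <- [29 17 c4]
D2: mem[0x10..0x13] <- [1c 12 1e 29]
D3: mem[0x10..0x13] <- [a5 38 2d 54]
D4: mem[0x06..0x09] <- [c4 a5 38 2d]
D5: mem[0x25..0x28] <- [c4 a5 38 2d]
query mem[0x1c]=0xc4, mem[0x27]=0x38, mem[0x09]=0x2d, mem[0x02]=0x38

MEM[0x1c,0x27,0x09,0x02] = c4 38 2d 38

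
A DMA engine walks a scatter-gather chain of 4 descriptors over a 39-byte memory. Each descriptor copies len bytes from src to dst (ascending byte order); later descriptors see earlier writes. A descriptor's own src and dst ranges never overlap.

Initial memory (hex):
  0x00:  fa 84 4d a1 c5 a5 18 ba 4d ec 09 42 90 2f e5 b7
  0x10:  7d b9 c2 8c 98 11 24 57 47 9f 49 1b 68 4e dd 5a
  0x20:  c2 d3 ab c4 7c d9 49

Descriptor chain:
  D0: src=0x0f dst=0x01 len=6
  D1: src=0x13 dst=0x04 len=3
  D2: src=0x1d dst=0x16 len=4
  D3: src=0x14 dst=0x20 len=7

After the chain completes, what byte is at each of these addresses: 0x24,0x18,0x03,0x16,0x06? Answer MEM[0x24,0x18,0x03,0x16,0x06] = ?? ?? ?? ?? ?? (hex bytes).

D0: mem[0x01..0x06] <- [b7 7d b9 c2 8c 98]
D1: mem[0x04..0x06] <- [8c 98 11]
D2: mem[0x16..0x19] <- [4e dd 5a c2]
D3: mem[0x20..0x26] <- [98 11 4e dd 5a c2 49]
query mem[0x24]=0x5a, mem[0x18]=0x5a, mem[0x03]=0xb9, mem[0x16]=0x4e, mem[0x06]=0x11

MEM[0x24,0x18,0x03,0x16,0x06] = 5a 5a b9 4e 11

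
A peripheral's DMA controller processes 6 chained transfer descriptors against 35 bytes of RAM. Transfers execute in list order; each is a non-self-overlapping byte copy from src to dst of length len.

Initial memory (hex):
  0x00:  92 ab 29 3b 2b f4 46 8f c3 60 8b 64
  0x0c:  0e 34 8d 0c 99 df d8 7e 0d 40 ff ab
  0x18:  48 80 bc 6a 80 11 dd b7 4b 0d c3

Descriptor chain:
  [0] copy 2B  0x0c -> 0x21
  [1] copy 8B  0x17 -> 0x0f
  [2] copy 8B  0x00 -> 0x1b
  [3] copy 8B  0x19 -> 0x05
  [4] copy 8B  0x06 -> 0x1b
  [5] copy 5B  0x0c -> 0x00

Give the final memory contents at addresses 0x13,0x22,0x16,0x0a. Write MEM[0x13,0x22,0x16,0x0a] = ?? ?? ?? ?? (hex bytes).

[0] 0x0c->0x21 len=2 : 0e 34
[1] 0x17->0x0f len=8 : ab 48 80 bc 6a 80 11 dd
[2] 0x00->0x1b len=8 : 92 ab 29 3b 2b f4 46 8f
[3] 0x19->0x05 len=8 : 80 bc 92 ab 29 3b 2b f4
[4] 0x06->0x1b len=8 : bc 92 ab 29 3b 2b f4 34
[5] 0x0c->0x00 len=5 : f4 34 8d ab 48
query mem[0x13]=0x6a, mem[0x22]=0x34, mem[0x16]=0xdd, mem[0x0a]=0x3b

MEM[0x13,0x22,0x16,0x0a] = 6a 34 dd 3b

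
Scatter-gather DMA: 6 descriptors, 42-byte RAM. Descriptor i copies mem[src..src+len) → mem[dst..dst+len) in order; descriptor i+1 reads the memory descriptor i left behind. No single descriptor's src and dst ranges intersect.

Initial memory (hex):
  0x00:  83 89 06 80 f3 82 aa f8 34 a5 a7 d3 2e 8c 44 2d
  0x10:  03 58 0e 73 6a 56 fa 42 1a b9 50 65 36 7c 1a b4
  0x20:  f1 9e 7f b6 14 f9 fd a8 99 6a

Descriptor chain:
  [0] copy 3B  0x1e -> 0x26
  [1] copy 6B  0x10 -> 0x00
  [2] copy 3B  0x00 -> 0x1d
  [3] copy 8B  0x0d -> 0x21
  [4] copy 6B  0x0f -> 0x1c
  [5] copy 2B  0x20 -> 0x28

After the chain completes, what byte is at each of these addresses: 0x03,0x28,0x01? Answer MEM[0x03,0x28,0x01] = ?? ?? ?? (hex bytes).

MEM[0x03,0x28,0x01] = 73 73 58

#0 dst[0x26+3] := {0x1a,0xb4,0xf1}
#1 dst[0x00+6] := {0x03,0x58,0x0e,0x73,0x6a,0x56}
#2 dst[0x1d+3] := {0x03,0x58,0x0e}
#3 dst[0x21+8] := {0x8c,0x44,0x2d,0x03,0x58,0x0e,0x73,0x6a}
#4 dst[0x1c+6] := {0x2d,0x03,0x58,0x0e,0x73,0x6a}
#5 dst[0x28+2] := {0x73,0x6a}
query mem[0x03]=0x73, mem[0x28]=0x73, mem[0x01]=0x58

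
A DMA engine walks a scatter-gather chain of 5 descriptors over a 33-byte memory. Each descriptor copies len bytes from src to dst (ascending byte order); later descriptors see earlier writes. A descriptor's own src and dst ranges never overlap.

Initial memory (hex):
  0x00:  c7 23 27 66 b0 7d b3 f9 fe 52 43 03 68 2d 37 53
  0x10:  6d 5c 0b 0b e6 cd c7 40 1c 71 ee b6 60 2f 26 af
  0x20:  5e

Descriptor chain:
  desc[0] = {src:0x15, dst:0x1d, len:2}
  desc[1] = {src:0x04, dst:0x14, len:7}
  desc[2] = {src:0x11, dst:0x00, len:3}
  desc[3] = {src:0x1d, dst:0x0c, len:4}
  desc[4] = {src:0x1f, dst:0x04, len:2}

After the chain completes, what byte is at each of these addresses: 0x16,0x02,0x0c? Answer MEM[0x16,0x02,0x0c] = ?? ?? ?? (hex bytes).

[0] 0x15->0x1d len=2 : cd c7
[1] 0x04->0x14 len=7 : b0 7d b3 f9 fe 52 43
[2] 0x11->0x00 len=3 : 5c 0b 0b
[3] 0x1d->0x0c len=4 : cd c7 af 5e
[4] 0x1f->0x04 len=2 : af 5e
query mem[0x16]=0xb3, mem[0x02]=0x0b, mem[0x0c]=0xcd

MEM[0x16,0x02,0x0c] = b3 0b cd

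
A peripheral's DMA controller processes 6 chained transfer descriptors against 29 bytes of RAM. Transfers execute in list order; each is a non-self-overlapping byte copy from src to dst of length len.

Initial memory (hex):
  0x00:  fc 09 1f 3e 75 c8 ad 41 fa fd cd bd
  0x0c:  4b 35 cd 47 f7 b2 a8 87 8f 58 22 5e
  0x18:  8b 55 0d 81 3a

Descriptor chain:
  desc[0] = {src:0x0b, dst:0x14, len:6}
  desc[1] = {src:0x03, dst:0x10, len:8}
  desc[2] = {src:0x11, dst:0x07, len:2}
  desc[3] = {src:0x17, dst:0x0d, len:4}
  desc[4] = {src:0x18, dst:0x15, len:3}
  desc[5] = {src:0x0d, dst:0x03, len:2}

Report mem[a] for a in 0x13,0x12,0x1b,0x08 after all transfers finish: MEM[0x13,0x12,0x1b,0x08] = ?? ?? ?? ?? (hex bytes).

#0 dst[0x14+6] := {0xbd,0x4b,0x35,0xcd,0x47,0xf7}
#1 dst[0x10+8] := {0x3e,0x75,0xc8,0xad,0x41,0xfa,0xfd,0xcd}
#2 dst[0x07+2] := {0x75,0xc8}
#3 dst[0x0d+4] := {0xcd,0x47,0xf7,0x0d}
#4 dst[0x15+3] := {0x47,0xf7,0x0d}
#5 dst[0x03+2] := {0xcd,0x47}
query mem[0x13]=0xad, mem[0x12]=0xc8, mem[0x1b]=0x81, mem[0x08]=0xc8

MEM[0x13,0x12,0x1b,0x08] = ad c8 81 c8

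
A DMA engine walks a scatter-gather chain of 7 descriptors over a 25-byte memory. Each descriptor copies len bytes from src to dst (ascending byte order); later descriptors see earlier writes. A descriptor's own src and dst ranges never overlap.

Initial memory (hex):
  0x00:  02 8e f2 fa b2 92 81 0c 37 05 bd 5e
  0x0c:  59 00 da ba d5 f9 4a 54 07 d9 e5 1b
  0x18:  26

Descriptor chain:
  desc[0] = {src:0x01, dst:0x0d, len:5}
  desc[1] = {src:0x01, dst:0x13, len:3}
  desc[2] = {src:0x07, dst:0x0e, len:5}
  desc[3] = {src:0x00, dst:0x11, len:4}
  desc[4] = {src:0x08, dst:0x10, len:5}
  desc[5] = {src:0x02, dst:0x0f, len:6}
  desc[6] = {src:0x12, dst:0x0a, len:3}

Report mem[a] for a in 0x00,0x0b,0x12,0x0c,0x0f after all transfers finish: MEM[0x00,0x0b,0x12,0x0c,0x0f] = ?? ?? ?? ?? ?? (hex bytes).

MEM[0x00,0x0b,0x12,0x0c,0x0f] = 02 81 92 0c f2

#0 dst[0x0d+5] := {0x8e,0xf2,0xfa,0xb2,0x92}
#1 dst[0x13+3] := {0x8e,0xf2,0xfa}
#2 dst[0x0e+5] := {0x0c,0x37,0x05,0xbd,0x5e}
#3 dst[0x11+4] := {0x02,0x8e,0xf2,0xfa}
#4 dst[0x10+5] := {0x37,0x05,0xbd,0x5e,0x59}
#5 dst[0x0f+6] := {0xf2,0xfa,0xb2,0x92,0x81,0x0c}
#6 dst[0x0a+3] := {0x92,0x81,0x0c}
query mem[0x00]=0x02, mem[0x0b]=0x81, mem[0x12]=0x92, mem[0x0c]=0x0c, mem[0x0f]=0xf2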